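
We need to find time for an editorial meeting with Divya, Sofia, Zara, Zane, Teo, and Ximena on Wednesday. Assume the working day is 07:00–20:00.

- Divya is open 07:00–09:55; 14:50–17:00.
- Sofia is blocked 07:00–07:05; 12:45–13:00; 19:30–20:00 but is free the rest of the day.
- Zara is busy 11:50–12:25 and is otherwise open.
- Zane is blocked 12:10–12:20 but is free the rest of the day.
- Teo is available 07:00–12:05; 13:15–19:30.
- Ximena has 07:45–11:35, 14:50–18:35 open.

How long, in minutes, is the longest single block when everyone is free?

Divya free: 07:00-09:55, 14:50-17:00.
Sofia free: 07:05-12:45, 13:00-19:30 (invert busy blocks within the working day).
Zara free: 07:00-11:50, 12:25-20:00 (invert busy blocks within the working day).
Zane free: 07:00-12:10, 12:20-20:00 (invert busy blocks within the working day).
Teo free: 07:00-12:05, 13:15-19:30.
Ximena free: 07:45-11:35, 14:50-18:35.
Divya ∩ Sofia: 07:05-09:55, 14:50-17:00.
Divya ∩ Sofia ∩ Zara: 07:05-09:55, 14:50-17:00.
Divya ∩ Sofia ∩ Zara ∩ Zane: 07:05-09:55, 14:50-17:00.
Divya ∩ Sofia ∩ Zara ∩ Zane ∩ Teo: 07:05-09:55, 14:50-17:00.
Divya ∩ Sofia ∩ Zara ∩ Zane ∩ Teo ∩ Ximena: 07:45-09:55, 14:50-17:00.
The longest is 07:45-09:55 at 130 minutes.

130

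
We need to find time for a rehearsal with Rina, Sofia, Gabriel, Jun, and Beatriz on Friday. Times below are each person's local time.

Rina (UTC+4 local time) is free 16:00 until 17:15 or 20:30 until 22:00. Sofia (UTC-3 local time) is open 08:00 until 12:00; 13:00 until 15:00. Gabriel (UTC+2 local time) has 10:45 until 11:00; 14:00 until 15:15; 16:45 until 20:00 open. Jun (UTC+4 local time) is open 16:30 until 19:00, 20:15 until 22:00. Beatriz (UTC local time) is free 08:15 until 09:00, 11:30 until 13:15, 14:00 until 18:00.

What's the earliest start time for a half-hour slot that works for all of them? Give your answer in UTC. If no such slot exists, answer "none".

Rina in UTC: 12:00-13:15, 16:30-18:00 (subtract 4h to convert from UTC+4).
Sofia in UTC: 11:00-15:00, 16:00-18:00 (add 3h to convert from UTC-3).
Gabriel in UTC: 08:45-09:00, 12:00-13:15, 14:45-18:00 (subtract 2h to convert from UTC+2).
Jun in UTC: 12:30-15:00, 16:15-18:00 (subtract 4h to convert from UTC+4).
Beatriz in UTC: 08:15-09:00, 11:30-13:15, 14:00-18:00.
Rina ∩ Sofia: 12:00-13:15, 16:30-18:00.
Rina ∩ Sofia ∩ Gabriel: 12:00-13:15, 16:30-18:00.
Rina ∩ Sofia ∩ Gabriel ∩ Jun: 12:30-13:15, 16:30-18:00.
Rina ∩ Sofia ∩ Gabriel ∩ Jun ∩ Beatriz: 12:30-13:15, 16:30-18:00.
The first common window of at least 30 minutes is 12:30-13:15, so the earliest start is 12:30.

12:30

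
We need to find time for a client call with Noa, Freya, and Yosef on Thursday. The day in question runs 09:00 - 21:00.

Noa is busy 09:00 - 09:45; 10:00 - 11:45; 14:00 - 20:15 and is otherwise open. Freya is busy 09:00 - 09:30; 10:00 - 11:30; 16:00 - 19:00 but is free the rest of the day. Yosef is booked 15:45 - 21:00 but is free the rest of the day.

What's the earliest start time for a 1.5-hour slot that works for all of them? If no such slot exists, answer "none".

11:45

Noa free: 09:45-10:00, 11:45-14:00, 20:15-21:00 (invert busy blocks within the working day).
Freya free: 09:30-10:00, 11:30-16:00, 19:00-21:00 (invert busy blocks within the working day).
Yosef free: 09:00-15:45 (invert busy blocks within the working day).
Noa ∩ Freya: 09:45-10:00, 11:45-14:00, 20:15-21:00.
Noa ∩ Freya ∩ Yosef: 09:45-10:00, 11:45-14:00.
So the common availability across everyone is 09:45-10:00, 11:45-14:00.
The first common window of at least 90 minutes is 11:45-14:00, so the earliest start is 11:45.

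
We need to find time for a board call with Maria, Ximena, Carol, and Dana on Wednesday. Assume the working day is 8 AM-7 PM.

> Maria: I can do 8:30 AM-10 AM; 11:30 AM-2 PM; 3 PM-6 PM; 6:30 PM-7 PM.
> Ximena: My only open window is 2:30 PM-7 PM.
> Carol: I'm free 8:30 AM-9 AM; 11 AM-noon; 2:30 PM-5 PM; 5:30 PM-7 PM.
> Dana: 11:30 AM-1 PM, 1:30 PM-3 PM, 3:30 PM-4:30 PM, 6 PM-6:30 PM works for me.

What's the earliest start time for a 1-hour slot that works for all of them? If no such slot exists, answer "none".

Maria ∩ Ximena: 15:00-18:00, 18:30-19:00.
Maria ∩ Ximena ∩ Carol: 15:00-17:00, 17:30-18:00, 18:30-19:00.
Maria ∩ Ximena ∩ Carol ∩ Dana: 15:30-16:30.
The first common window of at least 60 minutes is 15:30-16:30, so the earliest start is 15:30.

15:30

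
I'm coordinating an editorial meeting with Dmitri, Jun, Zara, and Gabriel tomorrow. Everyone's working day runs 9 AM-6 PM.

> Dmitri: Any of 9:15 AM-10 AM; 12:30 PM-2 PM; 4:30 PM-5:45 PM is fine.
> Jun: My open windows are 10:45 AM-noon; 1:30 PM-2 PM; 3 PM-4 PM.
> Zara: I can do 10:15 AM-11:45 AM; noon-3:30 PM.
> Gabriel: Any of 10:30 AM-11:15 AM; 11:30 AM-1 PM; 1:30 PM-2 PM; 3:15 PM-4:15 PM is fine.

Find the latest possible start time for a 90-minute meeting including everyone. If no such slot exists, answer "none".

none

Dmitri ∩ Jun: 13:30-14:00.
Dmitri ∩ Jun ∩ Zara: 13:30-14:00.
Dmitri ∩ Jun ∩ Zara ∩ Gabriel: 13:30-14:00.
No common window is at least 90 minutes long.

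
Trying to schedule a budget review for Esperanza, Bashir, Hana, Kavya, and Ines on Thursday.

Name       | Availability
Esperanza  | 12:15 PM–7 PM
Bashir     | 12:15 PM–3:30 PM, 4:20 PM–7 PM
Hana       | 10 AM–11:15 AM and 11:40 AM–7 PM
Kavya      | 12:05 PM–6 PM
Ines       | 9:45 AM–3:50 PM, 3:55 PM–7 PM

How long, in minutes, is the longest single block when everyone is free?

Esperanza ∩ Bashir: 12:15-15:30, 16:20-19:00.
Esperanza ∩ Bashir ∩ Hana: 12:15-15:30, 16:20-19:00.
Esperanza ∩ Bashir ∩ Hana ∩ Kavya: 12:15-15:30, 16:20-18:00.
Esperanza ∩ Bashir ∩ Hana ∩ Kavya ∩ Ines: 12:15-15:30, 16:20-18:00.
The longest is 12:15-15:30 at 195 minutes.

195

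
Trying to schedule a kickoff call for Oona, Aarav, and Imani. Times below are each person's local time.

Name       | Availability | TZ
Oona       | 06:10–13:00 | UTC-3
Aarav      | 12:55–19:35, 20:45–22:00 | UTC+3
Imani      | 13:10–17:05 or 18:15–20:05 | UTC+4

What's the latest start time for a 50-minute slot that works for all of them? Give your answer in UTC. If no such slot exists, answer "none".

15:10

Oona in UTC: 09:10-16:00 (add 3h to convert from UTC-3).
Aarav in UTC: 09:55-16:35, 17:45-19:00 (subtract 3h to convert from UTC+3).
Imani in UTC: 09:10-13:05, 14:15-16:05 (subtract 4h to convert from UTC+4).
Oona ∩ Aarav: 09:55-16:00.
Oona ∩ Aarav ∩ Imani: 09:55-13:05, 14:15-16:00.
The last common window of at least 50 minutes is 14:15-16:00; a 50-minute meeting can start as late as 15:10 and still end by 16:00.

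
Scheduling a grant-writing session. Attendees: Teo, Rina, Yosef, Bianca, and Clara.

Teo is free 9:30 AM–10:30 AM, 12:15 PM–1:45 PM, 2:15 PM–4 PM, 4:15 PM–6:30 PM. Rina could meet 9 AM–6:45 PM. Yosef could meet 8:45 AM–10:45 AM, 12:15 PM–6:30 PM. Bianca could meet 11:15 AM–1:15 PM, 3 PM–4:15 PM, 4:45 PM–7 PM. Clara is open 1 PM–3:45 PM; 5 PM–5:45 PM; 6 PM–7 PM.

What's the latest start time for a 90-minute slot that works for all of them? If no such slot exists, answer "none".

Teo ∩ Rina: 09:30-10:30, 12:15-13:45, 14:15-16:00, 16:15-18:30.
Teo ∩ Rina ∩ Yosef: 09:30-10:30, 12:15-13:45, 14:15-16:00, 16:15-18:30.
Teo ∩ Rina ∩ Yosef ∩ Bianca: 12:15-13:15, 15:00-16:00, 16:45-18:30.
Teo ∩ Rina ∩ Yosef ∩ Bianca ∩ Clara: 13:00-13:15, 15:00-15:45, 17:00-17:45, 18:00-18:30.
No common window is at least 90 minutes long.

none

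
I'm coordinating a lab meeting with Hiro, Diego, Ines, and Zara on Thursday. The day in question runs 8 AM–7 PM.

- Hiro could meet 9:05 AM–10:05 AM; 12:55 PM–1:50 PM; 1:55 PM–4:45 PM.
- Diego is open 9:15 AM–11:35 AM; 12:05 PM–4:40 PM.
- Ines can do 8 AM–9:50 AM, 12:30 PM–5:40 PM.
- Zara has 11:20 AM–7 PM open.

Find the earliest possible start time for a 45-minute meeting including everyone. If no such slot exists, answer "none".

12:55

Hiro ∩ Diego: 09:15-10:05, 12:55-13:50, 13:55-16:40.
Hiro ∩ Diego ∩ Ines: 09:15-09:50, 12:55-13:50, 13:55-16:40.
Hiro ∩ Diego ∩ Ines ∩ Zara: 12:55-13:50, 13:55-16:40.
So the common availability across everyone is 12:55-13:50, 13:55-16:40.
The first common window of at least 45 minutes is 12:55-13:50, so the earliest start is 12:55.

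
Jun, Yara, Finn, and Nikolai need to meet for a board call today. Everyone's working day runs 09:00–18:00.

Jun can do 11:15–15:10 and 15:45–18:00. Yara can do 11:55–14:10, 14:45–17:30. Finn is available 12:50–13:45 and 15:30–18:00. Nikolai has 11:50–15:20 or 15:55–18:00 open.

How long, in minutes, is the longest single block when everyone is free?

Jun ∩ Yara: 11:55-14:10, 14:45-15:10, 15:45-17:30.
Jun ∩ Yara ∩ Finn: 12:50-13:45, 15:45-17:30.
Jun ∩ Yara ∩ Finn ∩ Nikolai: 12:50-13:45, 15:55-17:30.
The longest is 15:55-17:30 at 95 minutes.

95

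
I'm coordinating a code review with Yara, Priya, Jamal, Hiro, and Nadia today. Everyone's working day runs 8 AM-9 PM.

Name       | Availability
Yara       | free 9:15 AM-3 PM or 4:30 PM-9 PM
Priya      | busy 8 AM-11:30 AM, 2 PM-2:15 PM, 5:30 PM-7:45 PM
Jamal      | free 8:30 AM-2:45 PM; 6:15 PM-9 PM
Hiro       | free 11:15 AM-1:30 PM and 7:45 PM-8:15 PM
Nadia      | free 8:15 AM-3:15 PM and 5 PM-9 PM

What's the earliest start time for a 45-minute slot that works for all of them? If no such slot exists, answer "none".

11:30

Yara free: 09:15-15:00, 16:30-21:00.
Priya free: 11:30-14:00, 14:15-17:30, 19:45-21:00 (invert busy blocks within the working day).
Jamal free: 08:30-14:45, 18:15-21:00.
Hiro free: 11:15-13:30, 19:45-20:15.
Nadia free: 08:15-15:15, 17:00-21:00.
Yara ∩ Priya: 11:30-14:00, 14:15-15:00, 16:30-17:30, 19:45-21:00.
Yara ∩ Priya ∩ Jamal: 11:30-14:00, 14:15-14:45, 19:45-21:00.
Yara ∩ Priya ∩ Jamal ∩ Hiro: 11:30-13:30, 19:45-20:15.
Yara ∩ Priya ∩ Jamal ∩ Hiro ∩ Nadia: 11:30-13:30, 19:45-20:15.
So the common availability across everyone is 11:30-13:30, 19:45-20:15.
The first common window of at least 45 minutes is 11:30-13:30, so the earliest start is 11:30.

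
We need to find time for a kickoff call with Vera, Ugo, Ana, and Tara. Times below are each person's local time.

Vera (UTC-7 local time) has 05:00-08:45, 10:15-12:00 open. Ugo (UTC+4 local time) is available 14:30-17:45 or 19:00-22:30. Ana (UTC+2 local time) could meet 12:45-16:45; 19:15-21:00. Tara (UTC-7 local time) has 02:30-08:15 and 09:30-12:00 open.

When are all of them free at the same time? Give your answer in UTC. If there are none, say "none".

12:00-13:45, 17:15-18:30

Vera in UTC: 12:00-15:45, 17:15-19:00 (add 7h to convert from UTC-7).
Ugo in UTC: 10:30-13:45, 15:00-18:30 (subtract 4h to convert from UTC+4).
Ana in UTC: 10:45-14:45, 17:15-19:00 (subtract 2h to convert from UTC+2).
Tara in UTC: 09:30-15:15, 16:30-19:00 (add 7h to convert from UTC-7).
Vera ∩ Ugo: 12:00-13:45, 15:00-15:45, 17:15-18:30.
Vera ∩ Ugo ∩ Ana: 12:00-13:45, 17:15-18:30.
Vera ∩ Ugo ∩ Ana ∩ Tara: 12:00-13:45, 17:15-18:30.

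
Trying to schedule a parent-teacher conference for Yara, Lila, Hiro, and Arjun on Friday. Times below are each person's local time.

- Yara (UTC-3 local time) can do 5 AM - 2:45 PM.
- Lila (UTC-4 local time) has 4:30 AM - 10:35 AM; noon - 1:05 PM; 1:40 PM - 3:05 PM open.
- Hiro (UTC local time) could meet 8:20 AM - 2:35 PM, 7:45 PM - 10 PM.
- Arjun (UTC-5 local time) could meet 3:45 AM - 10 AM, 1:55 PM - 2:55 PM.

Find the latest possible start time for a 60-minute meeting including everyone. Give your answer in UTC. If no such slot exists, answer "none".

13:35

Yara in UTC: 08:00-17:45 (add 3h to convert from UTC-3).
Lila in UTC: 08:30-14:35, 16:00-17:05, 17:40-19:05 (add 4h to convert from UTC-4).
Hiro in UTC: 08:20-14:35, 19:45-22:00.
Arjun in UTC: 08:45-15:00, 18:55-19:55 (add 5h to convert from UTC-5).
Yara ∩ Lila: 08:30-14:35, 16:00-17:05, 17:40-17:45.
Yara ∩ Lila ∩ Hiro: 08:30-14:35.
Yara ∩ Lila ∩ Hiro ∩ Arjun: 08:45-14:35.
Those are the intersection windows.
The last common window of at least 60 minutes is 08:45-14:35; a 60-minute meeting can start as late as 13:35 and still end by 14:35.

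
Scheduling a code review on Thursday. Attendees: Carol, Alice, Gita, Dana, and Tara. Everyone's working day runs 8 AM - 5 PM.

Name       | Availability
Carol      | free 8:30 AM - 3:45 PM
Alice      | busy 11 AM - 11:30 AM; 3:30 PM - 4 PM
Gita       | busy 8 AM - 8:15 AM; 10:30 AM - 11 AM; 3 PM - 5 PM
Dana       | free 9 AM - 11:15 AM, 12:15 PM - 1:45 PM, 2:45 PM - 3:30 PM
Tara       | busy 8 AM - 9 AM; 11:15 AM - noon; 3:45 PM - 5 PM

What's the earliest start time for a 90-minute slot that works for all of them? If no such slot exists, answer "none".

09:00

Carol free: 08:30-15:45.
Alice free: 08:00-11:00, 11:30-15:30, 16:00-17:00 (invert busy blocks within the working day).
Gita free: 08:15-10:30, 11:00-15:00 (invert busy blocks within the working day).
Dana free: 09:00-11:15, 12:15-13:45, 14:45-15:30.
Tara free: 09:00-11:15, 12:00-15:45 (invert busy blocks within the working day).
Carol ∩ Alice: 08:30-11:00, 11:30-15:30.
Carol ∩ Alice ∩ Gita: 08:30-10:30, 11:30-15:00.
Carol ∩ Alice ∩ Gita ∩ Dana: 09:00-10:30, 12:15-13:45, 14:45-15:00.
Carol ∩ Alice ∩ Gita ∩ Dana ∩ Tara: 09:00-10:30, 12:15-13:45, 14:45-15:00.
The first common window of at least 90 minutes is 09:00-10:30, so the earliest start is 09:00.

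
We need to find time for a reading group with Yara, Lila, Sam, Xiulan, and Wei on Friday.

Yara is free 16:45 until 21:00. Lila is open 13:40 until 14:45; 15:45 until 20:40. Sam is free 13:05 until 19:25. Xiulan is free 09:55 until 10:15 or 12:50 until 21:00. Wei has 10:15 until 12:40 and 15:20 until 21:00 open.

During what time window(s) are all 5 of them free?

16:45-19:25

Yara ∩ Lila: 16:45-20:40.
Yara ∩ Lila ∩ Sam: 16:45-19:25.
Yara ∩ Lila ∩ Sam ∩ Xiulan: 16:45-19:25.
Yara ∩ Lila ∩ Sam ∩ Xiulan ∩ Wei: 16:45-19:25.
So the common availability across everyone is 16:45-19:25.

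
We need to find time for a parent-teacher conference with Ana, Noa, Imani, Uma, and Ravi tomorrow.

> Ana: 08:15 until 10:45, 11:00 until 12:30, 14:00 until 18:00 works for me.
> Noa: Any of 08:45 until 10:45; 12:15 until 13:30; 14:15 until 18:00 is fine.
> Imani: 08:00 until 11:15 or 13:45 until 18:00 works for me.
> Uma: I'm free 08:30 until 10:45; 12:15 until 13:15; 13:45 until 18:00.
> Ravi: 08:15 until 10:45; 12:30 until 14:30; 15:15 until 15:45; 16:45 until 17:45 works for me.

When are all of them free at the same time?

08:45-10:45, 14:15-14:30, 15:15-15:45, 16:45-17:45

Ana ∩ Noa: 08:45-10:45, 12:15-12:30, 14:15-18:00.
Ana ∩ Noa ∩ Imani: 08:45-10:45, 14:15-18:00.
Ana ∩ Noa ∩ Imani ∩ Uma: 08:45-10:45, 14:15-18:00.
Ana ∩ Noa ∩ Imani ∩ Uma ∩ Ravi: 08:45-10:45, 14:15-14:30, 15:15-15:45, 16:45-17:45.
Those are the intersection windows.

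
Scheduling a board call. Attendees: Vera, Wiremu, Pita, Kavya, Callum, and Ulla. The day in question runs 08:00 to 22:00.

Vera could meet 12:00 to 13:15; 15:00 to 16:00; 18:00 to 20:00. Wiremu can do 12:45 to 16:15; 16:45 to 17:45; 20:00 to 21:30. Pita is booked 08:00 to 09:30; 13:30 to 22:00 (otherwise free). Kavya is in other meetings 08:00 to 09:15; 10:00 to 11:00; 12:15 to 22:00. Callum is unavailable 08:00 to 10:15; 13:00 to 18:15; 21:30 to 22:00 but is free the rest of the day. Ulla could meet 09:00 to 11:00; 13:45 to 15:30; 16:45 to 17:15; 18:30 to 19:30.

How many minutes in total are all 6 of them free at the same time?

0

Vera free: 12:00-13:15, 15:00-16:00, 18:00-20:00.
Wiremu free: 12:45-16:15, 16:45-17:45, 20:00-21:30.
Pita free: 09:30-13:30 (invert busy blocks within the working day).
Kavya free: 09:15-10:00, 11:00-12:15 (invert busy blocks within the working day).
Callum free: 10:15-13:00, 18:15-21:30 (invert busy blocks within the working day).
Ulla free: 09:00-11:00, 13:45-15:30, 16:45-17:15, 18:30-19:30.
Vera ∩ Wiremu: 12:45-13:15, 15:00-16:00.
Vera ∩ Wiremu ∩ Pita: 12:45-13:15.
Vera ∩ Wiremu ∩ Pita ∩ Kavya: ∅.
Vera ∩ Wiremu ∩ Pita ∩ Kavya ∩ Callum: ∅.
Vera ∩ Wiremu ∩ Pita ∩ Kavya ∩ Callum ∩ Ulla: ∅.
There is no time when everyone is free.
There is no common window, so the total is 0 minutes.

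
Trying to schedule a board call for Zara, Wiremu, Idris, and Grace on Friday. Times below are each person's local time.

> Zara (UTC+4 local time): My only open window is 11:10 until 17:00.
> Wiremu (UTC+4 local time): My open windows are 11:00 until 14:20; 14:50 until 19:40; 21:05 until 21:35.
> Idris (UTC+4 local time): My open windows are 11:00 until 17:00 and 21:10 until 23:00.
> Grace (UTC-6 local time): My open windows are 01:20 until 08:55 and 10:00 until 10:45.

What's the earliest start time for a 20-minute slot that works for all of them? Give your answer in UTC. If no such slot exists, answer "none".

Zara in UTC: 07:10-13:00 (subtract 4h to convert from UTC+4).
Wiremu in UTC: 07:00-10:20, 10:50-15:40, 17:05-17:35 (subtract 4h to convert from UTC+4).
Idris in UTC: 07:00-13:00, 17:10-19:00 (subtract 4h to convert from UTC+4).
Grace in UTC: 07:20-14:55, 16:00-16:45 (add 6h to convert from UTC-6).
Zara ∩ Wiremu: 07:10-10:20, 10:50-13:00.
Zara ∩ Wiremu ∩ Idris: 07:10-10:20, 10:50-13:00.
Zara ∩ Wiremu ∩ Idris ∩ Grace: 07:20-10:20, 10:50-13:00.
The first common window of at least 20 minutes is 07:20-10:20, so the earliest start is 07:20.

07:20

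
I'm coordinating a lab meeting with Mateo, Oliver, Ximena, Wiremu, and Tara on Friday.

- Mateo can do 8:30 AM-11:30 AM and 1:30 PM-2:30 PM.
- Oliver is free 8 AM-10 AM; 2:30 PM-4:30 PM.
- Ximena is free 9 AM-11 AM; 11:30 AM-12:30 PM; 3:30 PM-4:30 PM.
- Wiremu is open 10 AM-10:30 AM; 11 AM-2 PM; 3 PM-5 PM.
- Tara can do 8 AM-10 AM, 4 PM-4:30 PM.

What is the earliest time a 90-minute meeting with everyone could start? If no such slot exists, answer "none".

Mateo ∩ Oliver: 08:30-10:00.
Mateo ∩ Oliver ∩ Ximena: 09:00-10:00.
Mateo ∩ Oliver ∩ Ximena ∩ Wiremu: ∅.
Mateo ∩ Oliver ∩ Ximena ∩ Wiremu ∩ Tara: ∅.
There is no time when everyone is free.
No common window is at least 90 minutes long.

none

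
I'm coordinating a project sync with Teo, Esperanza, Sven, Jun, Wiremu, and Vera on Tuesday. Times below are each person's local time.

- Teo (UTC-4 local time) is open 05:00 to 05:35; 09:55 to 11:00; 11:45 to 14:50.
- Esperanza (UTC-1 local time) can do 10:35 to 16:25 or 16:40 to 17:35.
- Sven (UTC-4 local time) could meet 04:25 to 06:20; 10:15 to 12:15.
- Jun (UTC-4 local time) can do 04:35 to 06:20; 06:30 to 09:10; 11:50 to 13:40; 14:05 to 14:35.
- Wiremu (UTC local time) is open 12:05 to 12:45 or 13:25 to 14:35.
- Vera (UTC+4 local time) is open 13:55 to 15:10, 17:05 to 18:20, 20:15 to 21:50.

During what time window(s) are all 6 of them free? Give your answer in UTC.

none

Teo in UTC: 09:00-09:35, 13:55-15:00, 15:45-18:50 (add 4h to convert from UTC-4).
Esperanza in UTC: 11:35-17:25, 17:40-18:35 (add 1h to convert from UTC-1).
Sven in UTC: 08:25-10:20, 14:15-16:15 (add 4h to convert from UTC-4).
Jun in UTC: 08:35-10:20, 10:30-13:10, 15:50-17:40, 18:05-18:35 (add 4h to convert from UTC-4).
Wiremu in UTC: 12:05-12:45, 13:25-14:35.
Vera in UTC: 09:55-11:10, 13:05-14:20, 16:15-17:50 (subtract 4h to convert from UTC+4).
Teo ∩ Esperanza: 13:55-15:00, 15:45-17:25, 17:40-18:35.
Teo ∩ Esperanza ∩ Sven: 14:15-15:00, 15:45-16:15.
Teo ∩ Esperanza ∩ Sven ∩ Jun: 15:50-16:15.
Teo ∩ Esperanza ∩ Sven ∩ Jun ∩ Wiremu: ∅.
Teo ∩ Esperanza ∩ Sven ∩ Jun ∩ Wiremu ∩ Vera: ∅.
There is no time when everyone is free.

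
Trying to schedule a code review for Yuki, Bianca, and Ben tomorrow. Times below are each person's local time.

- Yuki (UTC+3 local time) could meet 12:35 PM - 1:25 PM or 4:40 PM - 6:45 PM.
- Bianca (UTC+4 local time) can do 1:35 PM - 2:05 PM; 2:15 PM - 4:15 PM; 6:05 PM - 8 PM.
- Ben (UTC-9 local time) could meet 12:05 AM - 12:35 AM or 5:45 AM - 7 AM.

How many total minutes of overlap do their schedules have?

60

Yuki in UTC: 09:35-10:25, 13:40-15:45 (subtract 3h to convert from UTC+3).
Bianca in UTC: 09:35-10:05, 10:15-12:15, 14:05-16:00 (subtract 4h to convert from UTC+4).
Ben in UTC: 09:05-09:35, 14:45-16:00 (add 9h to convert from UTC-9).
Yuki ∩ Bianca: 09:35-10:05, 10:15-10:25, 14:05-15:45.
Yuki ∩ Bianca ∩ Ben: 14:45-15:45.
That's a single block of 60 minutes.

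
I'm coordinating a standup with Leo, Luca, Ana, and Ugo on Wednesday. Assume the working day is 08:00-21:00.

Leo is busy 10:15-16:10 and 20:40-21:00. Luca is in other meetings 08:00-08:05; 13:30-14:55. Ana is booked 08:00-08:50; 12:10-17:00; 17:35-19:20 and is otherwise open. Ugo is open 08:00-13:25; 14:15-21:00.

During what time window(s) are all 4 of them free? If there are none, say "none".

08:50-10:15, 17:00-17:35, 19:20-20:40

Leo free: 08:00-10:15, 16:10-20:40 (invert busy blocks within the working day).
Luca free: 08:05-13:30, 14:55-21:00 (invert busy blocks within the working day).
Ana free: 08:50-12:10, 17:00-17:35, 19:20-21:00 (invert busy blocks within the working day).
Ugo free: 08:00-13:25, 14:15-21:00.
Leo ∩ Luca: 08:05-10:15, 16:10-20:40.
Leo ∩ Luca ∩ Ana: 08:50-10:15, 17:00-17:35, 19:20-20:40.
Leo ∩ Luca ∩ Ana ∩ Ugo: 08:50-10:15, 17:00-17:35, 19:20-20:40.
Those are the intersection windows.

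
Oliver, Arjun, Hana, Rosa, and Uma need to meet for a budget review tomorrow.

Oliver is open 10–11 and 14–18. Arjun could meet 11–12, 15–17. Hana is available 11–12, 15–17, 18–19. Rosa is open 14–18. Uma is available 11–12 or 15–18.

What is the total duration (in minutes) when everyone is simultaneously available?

120

Oliver ∩ Arjun: 15:00-17:00.
Oliver ∩ Arjun ∩ Hana: 15:00-17:00.
Oliver ∩ Arjun ∩ Hana ∩ Rosa: 15:00-17:00.
Oliver ∩ Arjun ∩ Hana ∩ Rosa ∩ Uma: 15:00-17:00.
That's a single block of 120 minutes.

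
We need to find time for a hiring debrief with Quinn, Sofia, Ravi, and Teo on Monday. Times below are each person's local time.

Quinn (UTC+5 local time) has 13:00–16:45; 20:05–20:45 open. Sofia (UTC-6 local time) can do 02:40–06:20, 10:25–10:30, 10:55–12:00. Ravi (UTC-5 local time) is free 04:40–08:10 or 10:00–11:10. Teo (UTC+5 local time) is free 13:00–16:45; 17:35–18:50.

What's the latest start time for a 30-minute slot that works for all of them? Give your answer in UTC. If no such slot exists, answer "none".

11:15

Quinn in UTC: 08:00-11:45, 15:05-15:45 (subtract 5h to convert from UTC+5).
Sofia in UTC: 08:40-12:20, 16:25-16:30, 16:55-18:00 (add 6h to convert from UTC-6).
Ravi in UTC: 09:40-13:10, 15:00-16:10 (add 5h to convert from UTC-5).
Teo in UTC: 08:00-11:45, 12:35-13:50 (subtract 5h to convert from UTC+5).
Quinn ∩ Sofia: 08:40-11:45.
Quinn ∩ Sofia ∩ Ravi: 09:40-11:45.
Quinn ∩ Sofia ∩ Ravi ∩ Teo: 09:40-11:45.
So the common availability across everyone is 09:40-11:45.
The last common window of at least 30 minutes is 09:40-11:45; a 30-minute meeting can start as late as 11:15 and still end by 11:45.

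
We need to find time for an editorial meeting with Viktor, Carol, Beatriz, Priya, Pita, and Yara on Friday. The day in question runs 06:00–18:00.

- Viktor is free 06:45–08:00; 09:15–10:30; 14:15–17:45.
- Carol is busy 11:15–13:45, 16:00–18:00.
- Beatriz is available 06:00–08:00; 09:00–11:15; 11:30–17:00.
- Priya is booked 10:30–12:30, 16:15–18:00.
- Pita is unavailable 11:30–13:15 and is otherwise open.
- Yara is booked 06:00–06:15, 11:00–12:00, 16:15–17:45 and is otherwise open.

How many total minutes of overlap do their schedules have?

255

Viktor free: 06:45-08:00, 09:15-10:30, 14:15-17:45.
Carol free: 06:00-11:15, 13:45-16:00 (invert busy blocks within the working day).
Beatriz free: 06:00-08:00, 09:00-11:15, 11:30-17:00.
Priya free: 06:00-10:30, 12:30-16:15 (invert busy blocks within the working day).
Pita free: 06:00-11:30, 13:15-18:00 (invert busy blocks within the working day).
Yara free: 06:15-11:00, 12:00-16:15, 17:45-18:00 (invert busy blocks within the working day).
Viktor ∩ Carol: 06:45-08:00, 09:15-10:30, 14:15-16:00.
Viktor ∩ Carol ∩ Beatriz: 06:45-08:00, 09:15-10:30, 14:15-16:00.
Viktor ∩ Carol ∩ Beatriz ∩ Priya: 06:45-08:00, 09:15-10:30, 14:15-16:00.
Viktor ∩ Carol ∩ Beatriz ∩ Priya ∩ Pita: 06:45-08:00, 09:15-10:30, 14:15-16:00.
Viktor ∩ Carol ∩ Beatriz ∩ Priya ∩ Pita ∩ Yara: 06:45-08:00, 09:15-10:30, 14:15-16:00.
Summing the common windows: 75 + 75 + 105 = 255 minutes.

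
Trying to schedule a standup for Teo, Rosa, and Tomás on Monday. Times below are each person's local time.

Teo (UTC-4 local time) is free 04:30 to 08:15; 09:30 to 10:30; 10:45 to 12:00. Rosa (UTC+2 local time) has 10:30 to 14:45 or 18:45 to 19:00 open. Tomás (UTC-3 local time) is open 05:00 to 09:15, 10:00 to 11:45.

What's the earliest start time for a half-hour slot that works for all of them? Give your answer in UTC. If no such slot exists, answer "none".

Teo in UTC: 08:30-12:15, 13:30-14:30, 14:45-16:00 (add 4h to convert from UTC-4).
Rosa in UTC: 08:30-12:45, 16:45-17:00 (subtract 2h to convert from UTC+2).
Tomás in UTC: 08:00-12:15, 13:00-14:45 (add 3h to convert from UTC-3).
Teo ∩ Rosa: 08:30-12:15.
Teo ∩ Rosa ∩ Tomás: 08:30-12:15.
The first common window of at least 30 minutes is 08:30-12:15, so the earliest start is 08:30.

08:30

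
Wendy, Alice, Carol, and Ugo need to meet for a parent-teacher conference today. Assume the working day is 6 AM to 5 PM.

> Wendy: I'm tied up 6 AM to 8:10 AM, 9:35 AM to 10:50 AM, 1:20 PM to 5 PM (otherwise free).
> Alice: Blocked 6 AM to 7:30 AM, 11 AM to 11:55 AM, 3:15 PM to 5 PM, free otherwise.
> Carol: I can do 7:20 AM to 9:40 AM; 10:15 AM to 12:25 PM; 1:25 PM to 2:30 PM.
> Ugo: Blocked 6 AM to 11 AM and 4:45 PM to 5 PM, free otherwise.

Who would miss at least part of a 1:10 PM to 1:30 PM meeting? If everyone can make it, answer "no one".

Wendy free: 08:10-09:35, 10:50-13:20 (invert busy blocks within the working day).
Alice free: 07:30-11:00, 11:55-15:15 (invert busy blocks within the working day).
Carol free: 07:20-09:40, 10:15-12:25, 13:25-14:30.
Ugo free: 11:00-16:45 (invert busy blocks within the working day).
Wendy: not fully free for 13:10-13:30. Alice: free for 13:10-13:30. Carol: not fully free for 13:10-13:30. Ugo: free for 13:10-13:30.

Carol, Wendy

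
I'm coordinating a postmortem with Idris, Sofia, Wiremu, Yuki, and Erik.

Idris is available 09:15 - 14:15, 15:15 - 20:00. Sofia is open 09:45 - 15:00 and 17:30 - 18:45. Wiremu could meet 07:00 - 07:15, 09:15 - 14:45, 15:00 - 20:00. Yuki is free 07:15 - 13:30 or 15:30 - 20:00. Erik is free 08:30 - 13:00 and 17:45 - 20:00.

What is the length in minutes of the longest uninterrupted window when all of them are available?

195

Idris ∩ Sofia: 09:45-14:15, 17:30-18:45.
Idris ∩ Sofia ∩ Wiremu: 09:45-14:15, 17:30-18:45.
Idris ∩ Sofia ∩ Wiremu ∩ Yuki: 09:45-13:30, 17:30-18:45.
Idris ∩ Sofia ∩ Wiremu ∩ Yuki ∩ Erik: 09:45-13:00, 17:45-18:45.
Those are the intersection windows.
The longest is 09:45-13:00 at 195 minutes.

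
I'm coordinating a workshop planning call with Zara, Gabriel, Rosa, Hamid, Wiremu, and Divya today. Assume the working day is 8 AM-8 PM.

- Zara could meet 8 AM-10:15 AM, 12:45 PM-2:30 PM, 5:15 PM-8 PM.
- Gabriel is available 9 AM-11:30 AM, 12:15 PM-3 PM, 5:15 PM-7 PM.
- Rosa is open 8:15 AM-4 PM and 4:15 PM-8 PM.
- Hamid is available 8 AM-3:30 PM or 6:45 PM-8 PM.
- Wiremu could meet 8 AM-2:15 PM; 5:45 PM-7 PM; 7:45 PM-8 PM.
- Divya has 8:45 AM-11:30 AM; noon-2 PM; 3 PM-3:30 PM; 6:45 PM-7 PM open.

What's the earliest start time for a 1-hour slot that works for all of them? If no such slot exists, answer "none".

Zara ∩ Gabriel: 09:00-10:15, 12:45-14:30, 17:15-19:00.
Zara ∩ Gabriel ∩ Rosa: 09:00-10:15, 12:45-14:30, 17:15-19:00.
Zara ∩ Gabriel ∩ Rosa ∩ Hamid: 09:00-10:15, 12:45-14:30, 18:45-19:00.
Zara ∩ Gabriel ∩ Rosa ∩ Hamid ∩ Wiremu: 09:00-10:15, 12:45-14:15, 18:45-19:00.
Zara ∩ Gabriel ∩ Rosa ∩ Hamid ∩ Wiremu ∩ Divya: 09:00-10:15, 12:45-14:00, 18:45-19:00.
So the common availability across everyone is 09:00-10:15, 12:45-14:00, 18:45-19:00.
The first common window of at least 60 minutes is 09:00-10:15, so the earliest start is 09:00.

09:00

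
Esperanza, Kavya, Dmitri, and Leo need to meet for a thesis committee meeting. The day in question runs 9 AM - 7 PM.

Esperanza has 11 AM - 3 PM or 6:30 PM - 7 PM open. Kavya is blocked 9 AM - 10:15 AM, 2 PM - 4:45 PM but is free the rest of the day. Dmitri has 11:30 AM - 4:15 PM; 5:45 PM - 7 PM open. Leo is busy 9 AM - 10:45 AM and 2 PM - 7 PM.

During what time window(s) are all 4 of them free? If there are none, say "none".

Esperanza free: 11:00-15:00, 18:30-19:00.
Kavya free: 10:15-14:00, 16:45-19:00 (invert busy blocks within the working day).
Dmitri free: 11:30-16:15, 17:45-19:00.
Leo free: 10:45-14:00 (invert busy blocks within the working day).
Esperanza ∩ Kavya: 11:00-14:00, 18:30-19:00.
Esperanza ∩ Kavya ∩ Dmitri: 11:30-14:00, 18:30-19:00.
Esperanza ∩ Kavya ∩ Dmitri ∩ Leo: 11:30-14:00.
Those are the intersection windows.

11:30-14:00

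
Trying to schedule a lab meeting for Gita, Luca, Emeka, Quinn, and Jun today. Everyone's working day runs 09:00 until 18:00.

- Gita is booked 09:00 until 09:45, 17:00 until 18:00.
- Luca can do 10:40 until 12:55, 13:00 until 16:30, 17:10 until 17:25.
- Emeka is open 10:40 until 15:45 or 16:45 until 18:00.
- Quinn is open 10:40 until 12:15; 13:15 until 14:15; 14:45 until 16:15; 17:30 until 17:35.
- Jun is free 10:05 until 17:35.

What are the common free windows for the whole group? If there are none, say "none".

10:40-12:15, 13:15-14:15, 14:45-15:45

Gita free: 09:45-17:00 (invert busy blocks within the working day).
Luca free: 10:40-12:55, 13:00-16:30, 17:10-17:25.
Emeka free: 10:40-15:45, 16:45-18:00.
Quinn free: 10:40-12:15, 13:15-14:15, 14:45-16:15, 17:30-17:35.
Jun free: 10:05-17:35.
Gita ∩ Luca: 10:40-12:55, 13:00-16:30.
Gita ∩ Luca ∩ Emeka: 10:40-12:55, 13:00-15:45.
Gita ∩ Luca ∩ Emeka ∩ Quinn: 10:40-12:15, 13:15-14:15, 14:45-15:45.
Gita ∩ Luca ∩ Emeka ∩ Quinn ∩ Jun: 10:40-12:15, 13:15-14:15, 14:45-15:45.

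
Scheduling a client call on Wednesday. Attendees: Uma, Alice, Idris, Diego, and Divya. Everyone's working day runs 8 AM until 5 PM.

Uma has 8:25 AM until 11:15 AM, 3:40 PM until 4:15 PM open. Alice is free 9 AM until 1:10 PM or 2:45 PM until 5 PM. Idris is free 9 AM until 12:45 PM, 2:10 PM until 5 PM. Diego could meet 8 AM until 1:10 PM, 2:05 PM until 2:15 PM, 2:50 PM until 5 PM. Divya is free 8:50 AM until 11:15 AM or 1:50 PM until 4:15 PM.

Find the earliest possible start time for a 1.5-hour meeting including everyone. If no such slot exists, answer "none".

Uma ∩ Alice: 09:00-11:15, 15:40-16:15.
Uma ∩ Alice ∩ Idris: 09:00-11:15, 15:40-16:15.
Uma ∩ Alice ∩ Idris ∩ Diego: 09:00-11:15, 15:40-16:15.
Uma ∩ Alice ∩ Idris ∩ Diego ∩ Divya: 09:00-11:15, 15:40-16:15.
The first common window of at least 90 minutes is 09:00-11:15, so the earliest start is 09:00.

09:00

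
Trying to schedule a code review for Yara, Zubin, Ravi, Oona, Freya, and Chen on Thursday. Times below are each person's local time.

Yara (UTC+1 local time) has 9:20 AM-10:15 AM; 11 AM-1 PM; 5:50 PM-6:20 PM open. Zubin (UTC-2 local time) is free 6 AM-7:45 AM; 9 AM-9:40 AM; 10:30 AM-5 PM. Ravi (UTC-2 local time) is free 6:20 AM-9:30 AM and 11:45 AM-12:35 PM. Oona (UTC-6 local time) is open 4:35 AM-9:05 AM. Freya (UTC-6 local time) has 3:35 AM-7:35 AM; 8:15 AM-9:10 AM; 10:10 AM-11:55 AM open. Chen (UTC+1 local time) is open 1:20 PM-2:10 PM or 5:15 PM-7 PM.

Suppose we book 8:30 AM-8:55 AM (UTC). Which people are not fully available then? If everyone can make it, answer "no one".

Chen, Freya, Oona

Yara in UTC: 08:20-09:15, 10:00-12:00, 16:50-17:20 (subtract 1h to convert from UTC+1).
Zubin in UTC: 08:00-09:45, 11:00-11:40, 12:30-19:00 (add 2h to convert from UTC-2).
Ravi in UTC: 08:20-11:30, 13:45-14:35 (add 2h to convert from UTC-2).
Oona in UTC: 10:35-15:05 (add 6h to convert from UTC-6).
Freya in UTC: 09:35-13:35, 14:15-15:10, 16:10-17:55 (add 6h to convert from UTC-6).
Chen in UTC: 12:20-13:10, 16:15-18:00 (subtract 1h to convert from UTC+1).
Yara: free for 08:30-08:55. Zubin: free for 08:30-08:55. Ravi: free for 08:30-08:55. Oona: not fully free for 08:30-08:55. Freya: not fully free for 08:30-08:55. Chen: not fully free for 08:30-08:55.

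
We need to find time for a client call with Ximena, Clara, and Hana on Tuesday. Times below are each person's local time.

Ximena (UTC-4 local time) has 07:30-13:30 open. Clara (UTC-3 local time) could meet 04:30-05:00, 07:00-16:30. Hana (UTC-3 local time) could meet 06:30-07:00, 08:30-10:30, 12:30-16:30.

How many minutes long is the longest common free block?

120

Ximena in UTC: 11:30-17:30 (add 4h to convert from UTC-4).
Clara in UTC: 07:30-08:00, 10:00-19:30 (add 3h to convert from UTC-3).
Hana in UTC: 09:30-10:00, 11:30-13:30, 15:30-19:30 (add 3h to convert from UTC-3).
Ximena ∩ Clara: 11:30-17:30.
Ximena ∩ Clara ∩ Hana: 11:30-13:30, 15:30-17:30.
The longest is 11:30-13:30 at 120 minutes.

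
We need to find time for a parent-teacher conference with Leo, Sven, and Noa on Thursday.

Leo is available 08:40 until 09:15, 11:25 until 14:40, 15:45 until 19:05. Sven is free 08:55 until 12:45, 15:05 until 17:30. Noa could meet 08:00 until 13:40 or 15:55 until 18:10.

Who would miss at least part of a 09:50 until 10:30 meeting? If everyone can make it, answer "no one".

Leo: not fully free for 09:50-10:30. Sven: free for 09:50-10:30. Noa: free for 09:50-10:30.

Leo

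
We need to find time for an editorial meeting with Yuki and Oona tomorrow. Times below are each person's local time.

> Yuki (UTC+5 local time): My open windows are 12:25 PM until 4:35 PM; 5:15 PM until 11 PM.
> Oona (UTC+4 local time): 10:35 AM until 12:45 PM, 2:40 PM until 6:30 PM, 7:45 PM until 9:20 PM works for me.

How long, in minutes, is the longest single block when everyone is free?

Yuki in UTC: 07:25-11:35, 12:15-18:00 (subtract 5h to convert from UTC+5).
Oona in UTC: 06:35-08:45, 10:40-14:30, 15:45-17:20 (subtract 4h to convert from UTC+4).
Yuki ∩ Oona: 07:25-08:45, 10:40-11:35, 12:15-14:30, 15:45-17:20.
The longest is 12:15-14:30 at 135 minutes.

135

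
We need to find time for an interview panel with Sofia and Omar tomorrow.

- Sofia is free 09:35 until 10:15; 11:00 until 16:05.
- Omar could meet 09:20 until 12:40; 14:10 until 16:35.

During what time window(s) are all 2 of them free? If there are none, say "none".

Sofia ∩ Omar: 09:35-10:15, 11:00-12:40, 14:10-16:05.
So the common availability across everyone is 09:35-10:15, 11:00-12:40, 14:10-16:05.

09:35-10:15, 11:00-12:40, 14:10-16:05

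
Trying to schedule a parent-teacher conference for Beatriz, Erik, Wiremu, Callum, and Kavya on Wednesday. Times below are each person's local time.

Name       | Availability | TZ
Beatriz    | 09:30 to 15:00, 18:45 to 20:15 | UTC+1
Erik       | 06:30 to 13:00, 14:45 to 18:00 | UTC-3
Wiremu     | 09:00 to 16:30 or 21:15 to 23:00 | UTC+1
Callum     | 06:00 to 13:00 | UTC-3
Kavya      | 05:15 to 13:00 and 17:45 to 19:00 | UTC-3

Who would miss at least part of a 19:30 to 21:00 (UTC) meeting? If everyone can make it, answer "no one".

Beatriz, Callum, Kavya, Wiremu

Beatriz in UTC: 08:30-14:00, 17:45-19:15 (subtract 1h to convert from UTC+1).
Erik in UTC: 09:30-16:00, 17:45-21:00 (add 3h to convert from UTC-3).
Wiremu in UTC: 08:00-15:30, 20:15-22:00 (subtract 1h to convert from UTC+1).
Callum in UTC: 09:00-16:00 (add 3h to convert from UTC-3).
Kavya in UTC: 08:15-16:00, 20:45-22:00 (add 3h to convert from UTC-3).
Beatriz: not fully free for 19:30-21:00. Erik: free for 19:30-21:00. Wiremu: not fully free for 19:30-21:00. Callum: not fully free for 19:30-21:00. Kavya: not fully free for 19:30-21:00.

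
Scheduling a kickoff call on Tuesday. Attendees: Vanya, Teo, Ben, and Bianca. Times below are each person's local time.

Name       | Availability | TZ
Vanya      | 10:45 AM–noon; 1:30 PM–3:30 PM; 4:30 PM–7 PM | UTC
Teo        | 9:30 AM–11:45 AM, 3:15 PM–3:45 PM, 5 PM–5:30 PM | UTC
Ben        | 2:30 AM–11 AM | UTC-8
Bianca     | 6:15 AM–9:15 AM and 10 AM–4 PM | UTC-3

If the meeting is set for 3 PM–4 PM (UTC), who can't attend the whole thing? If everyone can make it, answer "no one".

Vanya in UTC: 10:45-12:00, 13:30-15:30, 16:30-19:00.
Teo in UTC: 09:30-11:45, 15:15-15:45, 17:00-17:30.
Ben in UTC: 10:30-19:00 (add 8h to convert from UTC-8).
Bianca in UTC: 09:15-12:15, 13:00-19:00 (add 3h to convert from UTC-3).
Vanya: not fully free for 15:00-16:00. Teo: not fully free for 15:00-16:00. Ben: free for 15:00-16:00. Bianca: free for 15:00-16:00.

Teo, Vanya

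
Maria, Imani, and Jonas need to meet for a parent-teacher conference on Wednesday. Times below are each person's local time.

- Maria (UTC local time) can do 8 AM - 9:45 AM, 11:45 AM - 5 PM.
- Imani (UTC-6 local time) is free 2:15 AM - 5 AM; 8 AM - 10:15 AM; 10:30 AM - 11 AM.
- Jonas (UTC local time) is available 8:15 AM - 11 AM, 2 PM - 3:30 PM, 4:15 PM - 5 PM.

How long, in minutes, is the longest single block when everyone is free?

90

Maria in UTC: 08:00-09:45, 11:45-17:00.
Imani in UTC: 08:15-11:00, 14:00-16:15, 16:30-17:00 (add 6h to convert from UTC-6).
Jonas in UTC: 08:15-11:00, 14:00-15:30, 16:15-17:00.
Maria ∩ Imani: 08:15-09:45, 14:00-16:15, 16:30-17:00.
Maria ∩ Imani ∩ Jonas: 08:15-09:45, 14:00-15:30, 16:30-17:00.
Those are the intersection windows.
The longest is 08:15-09:45 at 90 minutes.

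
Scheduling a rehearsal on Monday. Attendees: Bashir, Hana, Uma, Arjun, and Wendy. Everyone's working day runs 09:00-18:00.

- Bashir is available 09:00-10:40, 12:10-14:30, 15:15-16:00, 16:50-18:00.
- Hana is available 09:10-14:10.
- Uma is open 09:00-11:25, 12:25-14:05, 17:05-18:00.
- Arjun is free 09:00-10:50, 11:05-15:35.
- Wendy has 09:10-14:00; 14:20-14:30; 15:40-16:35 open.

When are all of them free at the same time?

Bashir ∩ Hana: 09:10-10:40, 12:10-14:10.
Bashir ∩ Hana ∩ Uma: 09:10-10:40, 12:25-14:05.
Bashir ∩ Hana ∩ Uma ∩ Arjun: 09:10-10:40, 12:25-14:05.
Bashir ∩ Hana ∩ Uma ∩ Arjun ∩ Wendy: 09:10-10:40, 12:25-14:00.
Those are the intersection windows.

09:10-10:40, 12:25-14:00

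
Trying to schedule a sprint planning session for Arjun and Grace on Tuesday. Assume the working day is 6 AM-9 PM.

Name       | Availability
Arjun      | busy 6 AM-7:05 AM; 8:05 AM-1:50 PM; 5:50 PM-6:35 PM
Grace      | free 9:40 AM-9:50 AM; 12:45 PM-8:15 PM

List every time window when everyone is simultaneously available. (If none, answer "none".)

13:50-17:50, 18:35-20:15

Arjun free: 07:05-08:05, 13:50-17:50, 18:35-21:00 (invert busy blocks within the working day).
Grace free: 09:40-09:50, 12:45-20:15.
Arjun ∩ Grace: 13:50-17:50, 18:35-20:15.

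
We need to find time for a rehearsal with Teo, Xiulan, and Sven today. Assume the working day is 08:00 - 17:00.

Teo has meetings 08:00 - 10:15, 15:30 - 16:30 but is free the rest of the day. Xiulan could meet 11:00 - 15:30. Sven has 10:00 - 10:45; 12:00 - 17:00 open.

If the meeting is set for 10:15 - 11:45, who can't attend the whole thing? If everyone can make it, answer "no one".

Sven, Xiulan

Teo free: 10:15-15:30, 16:30-17:00 (invert busy blocks within the working day).
Xiulan free: 11:00-15:30.
Sven free: 10:00-10:45, 12:00-17:00.
Teo: free for 10:15-11:45. Xiulan: not fully free for 10:15-11:45. Sven: not fully free for 10:15-11:45.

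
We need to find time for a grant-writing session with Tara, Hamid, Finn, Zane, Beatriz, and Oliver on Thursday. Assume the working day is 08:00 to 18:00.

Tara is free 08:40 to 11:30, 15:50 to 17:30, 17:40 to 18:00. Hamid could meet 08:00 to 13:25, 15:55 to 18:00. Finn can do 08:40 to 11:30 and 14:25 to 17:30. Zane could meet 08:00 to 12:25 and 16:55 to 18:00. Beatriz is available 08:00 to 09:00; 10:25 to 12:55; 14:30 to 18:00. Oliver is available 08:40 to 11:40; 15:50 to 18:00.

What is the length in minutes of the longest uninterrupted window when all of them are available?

Tara ∩ Hamid: 08:40-11:30, 15:55-17:30, 17:40-18:00.
Tara ∩ Hamid ∩ Finn: 08:40-11:30, 15:55-17:30.
Tara ∩ Hamid ∩ Finn ∩ Zane: 08:40-11:30, 16:55-17:30.
Tara ∩ Hamid ∩ Finn ∩ Zane ∩ Beatriz: 08:40-09:00, 10:25-11:30, 16:55-17:30.
Tara ∩ Hamid ∩ Finn ∩ Zane ∩ Beatriz ∩ Oliver: 08:40-09:00, 10:25-11:30, 16:55-17:30.
The longest is 10:25-11:30 at 65 minutes.

65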